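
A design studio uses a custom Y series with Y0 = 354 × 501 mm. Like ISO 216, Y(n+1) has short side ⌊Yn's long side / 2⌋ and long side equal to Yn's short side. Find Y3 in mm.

125 × 177 mm

Y1: ⌊501/2⌋ × 354 = 250 × 354 mm
Y2: ⌊354/2⌋ × 250 = 177 × 250 mm
Y3: ⌊250/2⌋ × 177 = 125 × 177 mm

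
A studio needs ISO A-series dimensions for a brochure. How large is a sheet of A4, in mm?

A0 = 841 × 1189 mm (A0 has area 1 m², aspect 1:√2).
A1: ⌊1189/2⌋ × 841 = 594 × 841 mm
A2: ⌊841/2⌋ × 594 = 420 × 594 mm
A3: ⌊594/2⌋ × 420 = 297 × 420 mm
A4: ⌊420/2⌋ × 297 = 210 × 297 mm

210 × 297 mm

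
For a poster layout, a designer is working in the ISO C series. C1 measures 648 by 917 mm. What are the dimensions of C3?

324 × 458 mm

C2: ⌊917/2⌋ × 648 = 458 × 648 mm
C3: ⌊648/2⌋ × 458 = 324 × 458 mm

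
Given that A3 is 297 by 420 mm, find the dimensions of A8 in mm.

52 × 74 mm

A4: ⌊420/2⌋ × 297 = 210 × 297 mm
A5: ⌊297/2⌋ × 210 = 148 × 210 mm
A6: ⌊210/2⌋ × 148 = 105 × 148 mm
A7: ⌊148/2⌋ × 105 = 74 × 105 mm
A8: ⌊105/2⌋ × 74 = 52 × 74 mm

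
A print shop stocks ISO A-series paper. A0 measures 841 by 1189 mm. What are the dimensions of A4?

210 × 297 mm

A1: ⌊1189/2⌋ × 841 = 594 × 841 mm
A2: ⌊841/2⌋ × 594 = 420 × 594 mm
A3: ⌊594/2⌋ × 420 = 297 × 420 mm
A4: ⌊420/2⌋ × 297 = 210 × 297 mm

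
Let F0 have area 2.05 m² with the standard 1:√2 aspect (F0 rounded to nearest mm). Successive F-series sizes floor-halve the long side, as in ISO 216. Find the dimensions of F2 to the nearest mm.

602 × 851 mm

Let F0's short side be w mm. w · w√2 = 2.05 m² = 2,050,000 mm², so w ≈ 1204.0 mm and w√2 ≈ 1702.7 mm → F0 = 1204 × 1703 mm.
F1: ⌊1703/2⌋ × 1204 = 851 × 1204 mm
F2: ⌊1204/2⌋ × 851 = 602 × 851 mm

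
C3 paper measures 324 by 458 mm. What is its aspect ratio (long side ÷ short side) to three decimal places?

1.414

458 / 324 = 1.414
Matches √2 ≈ 1.414 — the ISO 216 defining ratio.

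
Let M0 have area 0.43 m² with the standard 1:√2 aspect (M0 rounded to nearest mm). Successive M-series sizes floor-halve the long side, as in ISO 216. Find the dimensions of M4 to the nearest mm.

137 × 195 mm

Let M0's short side be w mm. w · w√2 = 0.43 m² = 430,000 mm², so w ≈ 551.4 mm and w√2 ≈ 779.8 mm → M0 = 551 × 780 mm.
M1: ⌊780/2⌋ × 551 = 390 × 551 mm
M2: ⌊551/2⌋ × 390 = 275 × 390 mm
M3: ⌊390/2⌋ × 275 = 195 × 275 mm
M4: ⌊275/2⌋ × 195 = 137 × 195 mm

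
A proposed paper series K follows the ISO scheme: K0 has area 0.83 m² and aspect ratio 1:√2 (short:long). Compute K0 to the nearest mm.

766 × 1083 mm

Let the short side be w mm. Then w · w√2 = 0.83 m² = 830,000 mm².
w² = 830,000/√2, so w ≈ 766.1 mm; long side = w√2 ≈ 1083.4 mm.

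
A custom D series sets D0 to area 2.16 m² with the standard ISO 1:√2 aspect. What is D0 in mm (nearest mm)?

1236 × 1748 mm

Let the short side be w mm. Then w · w√2 = 2.16 m² = 2,160,000 mm².
w² = 2,160,000/√2, so w ≈ 1235.9 mm; long side = w√2 ≈ 1747.8 mm.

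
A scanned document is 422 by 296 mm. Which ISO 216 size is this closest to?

Aspect ratio 422/296 ≈ 1.426 — close to the ISO √2 ≈ 1.414.
In the A-series (A0 area = 1 m²): A3 = 297 × 420 mm.
Off by 3 mm total — nearest standard size.

A3 (297 × 420 mm)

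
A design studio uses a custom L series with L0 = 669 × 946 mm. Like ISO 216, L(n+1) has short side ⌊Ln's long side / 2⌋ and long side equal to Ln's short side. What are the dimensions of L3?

L1: ⌊946/2⌋ × 669 = 473 × 669 mm
L2: ⌊669/2⌋ × 473 = 334 × 473 mm
L3: ⌊473/2⌋ × 334 = 236 × 334 mm

236 × 334 mm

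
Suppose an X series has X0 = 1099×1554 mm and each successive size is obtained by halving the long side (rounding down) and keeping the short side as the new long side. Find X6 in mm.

137 × 194 mm

X1: ⌊1554/2⌋ × 1099 = 777 × 1099 mm
X2: ⌊1099/2⌋ × 777 = 549 × 777 mm
X3: ⌊777/2⌋ × 549 = 388 × 549 mm
X4: ⌊549/2⌋ × 388 = 274 × 388 mm
X5: ⌊388/2⌋ × 274 = 194 × 274 mm
X6: ⌊274/2⌋ × 194 = 137 × 194 mm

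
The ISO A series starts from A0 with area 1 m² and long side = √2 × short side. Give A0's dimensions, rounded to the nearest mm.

841 × 1189 mm

Let the short side be w mm. Then the long side is w√2 and w · w√2 = 10⁶ mm².
w² = 10⁶/√2, so w = 1000 / 2^(1/4) ≈ 840.9 mm; long side = 1000 · 2^(1/4) ≈ 1189.2 mm.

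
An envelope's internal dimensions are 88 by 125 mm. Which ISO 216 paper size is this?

B7 (88 × 125 mm)

Aspect ratio 125/88 ≈ 1.420 — close to the ISO √2 ≈ 1.414.
In the B-series (B0 = 1000 × 1414 mm): B7 = 88 × 125 mm.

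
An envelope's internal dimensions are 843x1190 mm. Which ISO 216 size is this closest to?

Aspect ratio 1190/843 ≈ 1.412 — close to the ISO √2 ≈ 1.414.
In the A-series (A0 area = 1 m²): A0 = 841 × 1189 mm.
Off by 3 mm total — nearest standard size.

A0 (841 × 1189 mm)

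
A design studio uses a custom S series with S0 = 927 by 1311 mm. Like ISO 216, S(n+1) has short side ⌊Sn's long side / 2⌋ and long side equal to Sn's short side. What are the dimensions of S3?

327 × 463 mm

S1: ⌊1311/2⌋ × 927 = 655 × 927 mm
S2: ⌊927/2⌋ × 655 = 463 × 655 mm
S3: ⌊655/2⌋ × 463 = 327 × 463 mm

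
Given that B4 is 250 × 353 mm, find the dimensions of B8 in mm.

B5: ⌊353/2⌋ × 250 = 176 × 250 mm
B6: ⌊250/2⌋ × 176 = 125 × 176 mm
B7: ⌊176/2⌋ × 125 = 88 × 125 mm
B8: ⌊125/2⌋ × 88 = 62 × 88 mm

62 × 88 mm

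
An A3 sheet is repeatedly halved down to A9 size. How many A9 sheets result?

64

A3 = 297 × 420 mm; A9 = 37 × 52 mm.
Each halving step doubles the count; 6 steps from A3 to A9.
2^6 = 64.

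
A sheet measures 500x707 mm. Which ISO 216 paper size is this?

B2 (500 × 707 mm)

Aspect ratio 707/500 ≈ 1.414 — close to the ISO √2 ≈ 1.414.
In the B-series (B0 = 1000 × 1414 mm): B2 = 500 × 707 mm.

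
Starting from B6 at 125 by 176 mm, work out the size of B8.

62 × 88 mm

B7: ⌊176/2⌋ × 125 = 88 × 125 mm
B8: ⌊125/2⌋ × 88 = 62 × 88 mm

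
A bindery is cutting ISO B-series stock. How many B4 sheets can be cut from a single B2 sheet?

4

B2 = 500 × 707 mm; B4 = 250 × 353 mm.
Each halving step doubles the count; 2 steps from B2 to B4.
2^2 = 4.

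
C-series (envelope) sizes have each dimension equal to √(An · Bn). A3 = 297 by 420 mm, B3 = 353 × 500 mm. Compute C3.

324 × 458 mm

Short side: √(297 · 353) = √104841 ≈ 323.8 → 324 mm
Long side: √(420 · 500) = √210000 ≈ 458.3 → 458 mm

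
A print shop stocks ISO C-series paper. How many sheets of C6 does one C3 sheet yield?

Each ISO step halves the sheet: 1 × C3 → 2 × C4 → 4 × C5 → 8 × C6
From C3 to C6 is 3 halving steps: 2^3 = 8.

8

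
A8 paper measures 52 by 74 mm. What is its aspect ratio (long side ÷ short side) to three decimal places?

74 / 52 = 1.423
ISO 216 targets √2 ≈ 1.414; the +0.009 deviation is from mm rounding.

1.423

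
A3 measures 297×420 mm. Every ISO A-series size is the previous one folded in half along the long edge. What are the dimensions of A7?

A4: ⌊420/2⌋ × 297 = 210 × 297 mm
A5: ⌊297/2⌋ × 210 = 148 × 210 mm
A6: ⌊210/2⌋ × 148 = 105 × 148 mm
A7: ⌊148/2⌋ × 105 = 74 × 105 mm

74 × 105 mm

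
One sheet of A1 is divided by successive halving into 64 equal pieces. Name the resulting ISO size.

64 = 2^6, so 6 halving steps.
A1 → A2 → … → A7 after 6 steps.

A7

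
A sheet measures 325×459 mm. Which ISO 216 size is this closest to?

C3 (324 × 458 mm)

Aspect ratio 459/325 ≈ 1.412 — close to the ISO √2 ≈ 1.414.
In the C-series (envelope sizes, between A and B): C3 = 324 × 458 mm.
Off by 2 mm total — nearest standard size.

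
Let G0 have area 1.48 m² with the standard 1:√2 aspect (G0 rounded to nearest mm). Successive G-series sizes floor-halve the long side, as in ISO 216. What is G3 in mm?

361 × 511 mm

Let G0's short side be w mm. w · w√2 = 1.48 m² = 1,480,000 mm², so w ≈ 1023.0 mm and w√2 ≈ 1446.7 mm → G0 = 1023 × 1447 mm.
G1: ⌊1447/2⌋ × 1023 = 723 × 1023 mm
G2: ⌊1023/2⌋ × 723 = 511 × 723 mm
G3: ⌊723/2⌋ × 511 = 361 × 511 mm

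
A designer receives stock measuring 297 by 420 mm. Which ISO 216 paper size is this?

Aspect ratio 420/297 ≈ 1.414 — close to the ISO √2 ≈ 1.414.
In the A-series (A0 area = 1 m²): A3 = 297 × 420 mm.

A3 (297 × 420 mm)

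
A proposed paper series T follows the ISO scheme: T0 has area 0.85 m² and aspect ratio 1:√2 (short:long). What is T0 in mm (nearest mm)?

775 × 1096 mm

Let the short side be w mm. Then w · w√2 = 0.85 m² = 850,000 mm².
w² = 850,000/√2, so w ≈ 775.3 mm; long side = w√2 ≈ 1096.4 mm.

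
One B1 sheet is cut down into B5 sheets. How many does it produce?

Each ISO step halves the sheet: 1 × B1 → 2 × B2 → 4 × B3 → 8 × B4 → …
From B1 to B5 is 4 halving steps: 2^4 = 16.

16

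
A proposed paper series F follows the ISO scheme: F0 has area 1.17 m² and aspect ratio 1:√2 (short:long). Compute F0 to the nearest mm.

910 × 1286 mm

Let the short side be w mm. Then w · w√2 = 1.17 m² = 1,170,000 mm².
w² = 1,170,000/√2, so w ≈ 909.6 mm; long side = w√2 ≈ 1286.3 mm.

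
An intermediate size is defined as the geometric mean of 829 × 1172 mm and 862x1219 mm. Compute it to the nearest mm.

845 × 1195 mm

Short side: √(829 · 862) = √714598 ≈ 845.3 → 845 mm
Long side: √(1172 · 1219) = √1428668 ≈ 1195.3 → 1195 mm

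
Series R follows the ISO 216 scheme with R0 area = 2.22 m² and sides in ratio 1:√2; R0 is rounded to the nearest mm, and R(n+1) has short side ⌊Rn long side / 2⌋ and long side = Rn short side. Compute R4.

313 × 443 mm

Let R0's short side be w mm. w · w√2 = 2.22 m² = 2,220,000 mm², so w ≈ 1252.9 mm and w√2 ≈ 1771.9 mm → R0 = 1253 × 1772 mm.
R1: ⌊1772/2⌋ × 1253 = 886 × 1253 mm
R2: ⌊1253/2⌋ × 886 = 626 × 886 mm
R3: ⌊886/2⌋ × 626 = 443 × 626 mm
R4: ⌊626/2⌋ × 443 = 313 × 443 mm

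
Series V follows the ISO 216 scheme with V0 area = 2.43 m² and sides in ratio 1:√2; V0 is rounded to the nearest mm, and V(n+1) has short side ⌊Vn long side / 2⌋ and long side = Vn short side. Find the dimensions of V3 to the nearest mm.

Let V0's short side be w mm. w · w√2 = 2.43 m² = 2,430,000 mm², so w ≈ 1310.8 mm and w√2 ≈ 1853.8 mm → V0 = 1311 × 1854 mm.
V1: ⌊1854/2⌋ × 1311 = 927 × 1311 mm
V2: ⌊1311/2⌋ × 927 = 655 × 927 mm
V3: ⌊927/2⌋ × 655 = 463 × 655 mm

463 × 655 mm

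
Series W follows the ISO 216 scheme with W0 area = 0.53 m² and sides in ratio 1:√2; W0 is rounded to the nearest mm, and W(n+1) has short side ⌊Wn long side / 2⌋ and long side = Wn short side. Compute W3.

216 × 306 mm

Let W0's short side be w mm. w · w√2 = 0.53 m² = 530,000 mm², so w ≈ 612.2 mm and w√2 ≈ 865.8 mm → W0 = 612 × 866 mm.
W1: ⌊866/2⌋ × 612 = 433 × 612 mm
W2: ⌊612/2⌋ × 433 = 306 × 433 mm
W3: ⌊433/2⌋ × 306 = 216 × 306 mm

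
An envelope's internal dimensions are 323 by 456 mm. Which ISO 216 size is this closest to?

Aspect ratio 456/323 ≈ 1.412 — close to the ISO √2 ≈ 1.414.
In the C-series (envelope sizes, between A and B): C3 = 324 × 458 mm.
Off by 3 mm total — nearest standard size.

C3 (324 × 458 mm)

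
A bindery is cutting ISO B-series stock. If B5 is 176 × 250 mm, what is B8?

62 × 88 mm

B6: ⌊250/2⌋ × 176 = 125 × 176 mm
B7: ⌊176/2⌋ × 125 = 88 × 125 mm
B8: ⌊125/2⌋ × 88 = 62 × 88 mm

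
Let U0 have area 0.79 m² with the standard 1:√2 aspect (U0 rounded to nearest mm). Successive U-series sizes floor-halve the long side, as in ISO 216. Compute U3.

264 × 373 mm

Let U0's short side be w mm. w · w√2 = 0.79 m² = 790,000 mm², so w ≈ 747.4 mm and w√2 ≈ 1057.0 mm → U0 = 747 × 1057 mm.
U1: ⌊1057/2⌋ × 747 = 528 × 747 mm
U2: ⌊747/2⌋ × 528 = 373 × 528 mm
U3: ⌊528/2⌋ × 373 = 264 × 373 mm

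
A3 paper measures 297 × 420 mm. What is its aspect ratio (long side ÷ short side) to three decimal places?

1.414

420 / 297 = 1.414
Matches √2 ≈ 1.414 — the ISO 216 defining ratio.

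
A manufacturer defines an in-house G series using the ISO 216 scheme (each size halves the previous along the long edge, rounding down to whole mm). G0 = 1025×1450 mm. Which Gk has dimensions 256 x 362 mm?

G0: 1025 × 1450 mm
G1: 725 × 1025 mm
G2: 512 × 725 mm
G3: 362 × 512 mm
G4: 256 × 362 mm
G5: 181 × 256 mm
→ matches G4.

G4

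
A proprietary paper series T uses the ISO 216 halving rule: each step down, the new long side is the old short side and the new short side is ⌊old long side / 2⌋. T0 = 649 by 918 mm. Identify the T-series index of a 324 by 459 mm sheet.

T2

T0: 649 × 918 mm
T1: 459 × 649 mm
T2: 324 × 459 mm
T3: 229 × 324 mm
→ matches T2.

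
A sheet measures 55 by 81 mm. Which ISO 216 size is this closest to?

C8 (57 × 81 mm)

Aspect ratio 81/55 ≈ 1.473 (ISO target is √2 ≈ 1.414).
In the C-series (envelope sizes, between A and B): C8 = 57 × 81 mm.
Off by 2 mm total — nearest standard size.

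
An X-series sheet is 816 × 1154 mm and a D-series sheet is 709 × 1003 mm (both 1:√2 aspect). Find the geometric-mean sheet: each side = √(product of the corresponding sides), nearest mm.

Short side: √(816 · 709) = √578544 ≈ 760.6 → 761 mm
Long side: √(1154 · 1003) = √1157462 ≈ 1075.9 → 1076 mm

761 × 1076 mm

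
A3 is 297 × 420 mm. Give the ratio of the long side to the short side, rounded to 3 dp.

1.414

420 / 297 = 1.414
Matches √2 ≈ 1.414 — the ISO 216 defining ratio.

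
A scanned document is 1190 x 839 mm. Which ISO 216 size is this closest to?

A0 (841 × 1189 mm)

Aspect ratio 1190/839 ≈ 1.418 — close to the ISO √2 ≈ 1.414.
In the A-series (A0 area = 1 m²): A0 = 841 × 1189 mm.
Off by 3 mm total — nearest standard size.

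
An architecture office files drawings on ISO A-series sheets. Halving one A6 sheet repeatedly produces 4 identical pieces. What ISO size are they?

A8

4 = 2^2, so 2 halving steps.
A6 → A7 → … → A8 after 2 steps.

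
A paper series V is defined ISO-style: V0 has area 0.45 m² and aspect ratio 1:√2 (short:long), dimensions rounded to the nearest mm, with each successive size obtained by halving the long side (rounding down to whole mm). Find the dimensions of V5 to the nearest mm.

99 × 141 mm

Let V0's short side be w mm. w · w√2 = 0.45 m² = 450,000 mm², so w ≈ 564.1 mm and w√2 ≈ 797.7 mm → V0 = 564 × 798 mm.
V1: ⌊798/2⌋ × 564 = 399 × 564 mm
V2: ⌊564/2⌋ × 399 = 282 × 399 mm
V3: ⌊399/2⌋ × 282 = 199 × 282 mm
V4: ⌊282/2⌋ × 199 = 141 × 199 mm
V5: ⌊199/2⌋ × 141 = 99 × 141 mm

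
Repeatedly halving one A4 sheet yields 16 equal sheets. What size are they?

A8

16 = 2^4, so 4 halving steps.
A4 → A5 → … → A8 after 4 steps.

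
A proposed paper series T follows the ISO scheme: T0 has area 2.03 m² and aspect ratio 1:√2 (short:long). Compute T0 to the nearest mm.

Let the short side be w mm. Then w · w√2 = 2.03 m² = 2,030,000 mm².
w² = 2,030,000/√2, so w ≈ 1198.1 mm; long side = w√2 ≈ 1694.4 mm.

1198 × 1694 mm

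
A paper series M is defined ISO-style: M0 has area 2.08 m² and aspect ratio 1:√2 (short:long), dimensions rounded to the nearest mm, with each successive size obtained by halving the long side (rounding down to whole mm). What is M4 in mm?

Let M0's short side be w mm. w · w√2 = 2.08 m² = 2,080,000 mm², so w ≈ 1212.8 mm and w√2 ≈ 1715.1 mm → M0 = 1213 × 1715 mm.
M1: ⌊1715/2⌋ × 1213 = 857 × 1213 mm
M2: ⌊1213/2⌋ × 857 = 606 × 857 mm
M3: ⌊857/2⌋ × 606 = 428 × 606 mm
M4: ⌊606/2⌋ × 428 = 303 × 428 mm

303 × 428 mm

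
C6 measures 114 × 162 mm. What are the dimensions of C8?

57 × 81 mm

C7: ⌊162/2⌋ × 114 = 81 × 114 mm
C8: ⌊114/2⌋ × 81 = 57 × 81 mm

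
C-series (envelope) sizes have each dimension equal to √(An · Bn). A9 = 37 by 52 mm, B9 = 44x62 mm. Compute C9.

40 × 57 mm

Short side: √(37 · 44) = √1628 ≈ 40.3 → 40 mm
Long side: √(52 · 62) = √3224 ≈ 56.8 → 57 mm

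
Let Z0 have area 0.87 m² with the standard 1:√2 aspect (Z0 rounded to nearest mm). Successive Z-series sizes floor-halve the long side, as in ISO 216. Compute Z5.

138 × 196 mm

Let Z0's short side be w mm. w · w√2 = 0.87 m² = 870,000 mm², so w ≈ 784.3 mm and w√2 ≈ 1109.2 mm → Z0 = 784 × 1109 mm.
Z1: ⌊1109/2⌋ × 784 = 554 × 784 mm
Z2: ⌊784/2⌋ × 554 = 392 × 554 mm
Z3: ⌊554/2⌋ × 392 = 277 × 392 mm
Z4: ⌊392/2⌋ × 277 = 196 × 277 mm
Z5: ⌊277/2⌋ × 196 = 138 × 196 mm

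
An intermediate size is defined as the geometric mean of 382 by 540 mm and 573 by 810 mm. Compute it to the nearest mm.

Short side: √(382 · 573) = √218886 ≈ 467.9 → 468 mm
Long side: √(540 · 810) = √437400 ≈ 661.4 → 661 mm

468 × 661 mm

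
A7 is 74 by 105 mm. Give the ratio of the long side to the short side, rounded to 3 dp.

1.419

105 / 74 = 1.419
ISO 216 targets √2 ≈ 1.414; the +0.005 deviation is from mm rounding.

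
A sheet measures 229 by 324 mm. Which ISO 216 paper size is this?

Aspect ratio 324/229 ≈ 1.415 — close to the ISO √2 ≈ 1.414.
In the C-series (envelope sizes, between A and B): C4 = 229 × 324 mm.

C4 (229 × 324 mm)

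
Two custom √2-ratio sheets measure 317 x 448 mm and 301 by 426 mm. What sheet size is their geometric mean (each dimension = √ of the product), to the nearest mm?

309 × 437 mm

Short side: √(317 · 301) = √95417 ≈ 308.9 → 309 mm
Long side: √(448 · 426) = √190848 ≈ 436.9 → 437 mm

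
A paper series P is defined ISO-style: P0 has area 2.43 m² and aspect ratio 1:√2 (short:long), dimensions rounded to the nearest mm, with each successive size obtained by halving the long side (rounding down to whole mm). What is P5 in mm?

Let P0's short side be w mm. w · w√2 = 2.43 m² = 2,430,000 mm², so w ≈ 1310.8 mm and w√2 ≈ 1853.8 mm → P0 = 1311 × 1854 mm.
P1: ⌊1854/2⌋ × 1311 = 927 × 1311 mm
P2: ⌊1311/2⌋ × 927 = 655 × 927 mm
P3: ⌊927/2⌋ × 655 = 463 × 655 mm
P4: ⌊655/2⌋ × 463 = 327 × 463 mm
P5: ⌊463/2⌋ × 327 = 231 × 327 mm

231 × 327 mm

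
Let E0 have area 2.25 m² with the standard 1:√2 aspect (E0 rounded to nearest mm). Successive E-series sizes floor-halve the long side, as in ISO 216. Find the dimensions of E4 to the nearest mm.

Let E0's short side be w mm. w · w√2 = 2.25 m² = 2,250,000 mm², so w ≈ 1261.3 mm and w√2 ≈ 1783.8 mm → E0 = 1261 × 1784 mm.
E1: ⌊1784/2⌋ × 1261 = 892 × 1261 mm
E2: ⌊1261/2⌋ × 892 = 630 × 892 mm
E3: ⌊892/2⌋ × 630 = 446 × 630 mm
E4: ⌊630/2⌋ × 446 = 315 × 446 mm

315 × 446 mm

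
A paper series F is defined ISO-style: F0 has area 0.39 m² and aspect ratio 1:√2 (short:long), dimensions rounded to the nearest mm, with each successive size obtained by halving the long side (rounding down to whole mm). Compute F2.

262 × 371 mm

Let F0's short side be w mm. w · w√2 = 0.39 m² = 390,000 mm², so w ≈ 525.1 mm and w√2 ≈ 742.7 mm → F0 = 525 × 743 mm.
F1: ⌊743/2⌋ × 525 = 371 × 525 mm
F2: ⌊525/2⌋ × 371 = 262 × 371 mm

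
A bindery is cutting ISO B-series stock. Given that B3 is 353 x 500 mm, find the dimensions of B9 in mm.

44 × 62 mm

B4: ⌊500/2⌋ × 353 = 250 × 353 mm
B5: ⌊353/2⌋ × 250 = 176 × 250 mm
B6: ⌊250/2⌋ × 176 = 125 × 176 mm
B7: ⌊176/2⌋ × 125 = 88 × 125 mm
B8: ⌊125/2⌋ × 88 = 62 × 88 mm
B9: ⌊88/2⌋ × 62 = 44 × 62 mm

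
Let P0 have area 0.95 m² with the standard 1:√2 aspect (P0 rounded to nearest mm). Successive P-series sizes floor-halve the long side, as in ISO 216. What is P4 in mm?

Let P0's short side be w mm. w · w√2 = 0.95 m² = 950,000 mm², so w ≈ 819.6 mm and w√2 ≈ 1159.1 mm → P0 = 820 × 1159 mm.
P1: ⌊1159/2⌋ × 820 = 579 × 820 mm
P2: ⌊820/2⌋ × 579 = 410 × 579 mm
P3: ⌊579/2⌋ × 410 = 289 × 410 mm
P4: ⌊410/2⌋ × 289 = 205 × 289 mm

205 × 289 mm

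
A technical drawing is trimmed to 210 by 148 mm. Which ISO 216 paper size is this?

Aspect ratio 210/148 ≈ 1.419 — close to the ISO √2 ≈ 1.414.
In the A-series (A0 area = 1 m²): A5 = 148 × 210 mm.

A5 (148 × 210 mm)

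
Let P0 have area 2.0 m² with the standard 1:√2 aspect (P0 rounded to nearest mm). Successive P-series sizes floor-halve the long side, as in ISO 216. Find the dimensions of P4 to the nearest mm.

Let P0's short side be w mm. w · w√2 = 2.0 m² = 2,000,000 mm², so w ≈ 1189.2 mm and w√2 ≈ 1681.8 mm → P0 = 1189 × 1682 mm.
P1: ⌊1682/2⌋ × 1189 = 841 × 1189 mm
P2: ⌊1189/2⌋ × 841 = 594 × 841 mm
P3: ⌊841/2⌋ × 594 = 420 × 594 mm
P4: ⌊594/2⌋ × 420 = 297 × 420 mm

297 × 420 mm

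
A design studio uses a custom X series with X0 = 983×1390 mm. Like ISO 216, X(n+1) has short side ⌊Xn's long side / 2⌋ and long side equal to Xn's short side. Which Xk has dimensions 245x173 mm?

X5

X0: 983 × 1390 mm
X1: 695 × 983 mm
X2: 491 × 695 mm
X3: 347 × 491 mm
X4: 245 × 347 mm
X5: 173 × 245 mm
X6: 122 × 173 mm
→ matches X5.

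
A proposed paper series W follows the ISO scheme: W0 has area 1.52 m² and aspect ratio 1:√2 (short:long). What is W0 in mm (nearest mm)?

1037 × 1466 mm

Let the short side be w mm. Then w · w√2 = 1.52 m² = 1,520,000 mm².
w² = 1,520,000/√2, so w ≈ 1036.7 mm; long side = w√2 ≈ 1466.2 mm.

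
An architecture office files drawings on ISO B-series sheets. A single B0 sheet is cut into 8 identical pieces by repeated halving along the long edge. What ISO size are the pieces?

B3

8 = 2^3, so 3 halving steps.
B0 → B1 → … → B3 after 3 steps.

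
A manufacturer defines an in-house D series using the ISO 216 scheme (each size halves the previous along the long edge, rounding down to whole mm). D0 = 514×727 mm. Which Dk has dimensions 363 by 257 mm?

D2

D0: 514 × 727 mm
D1: 363 × 514 mm
D2: 257 × 363 mm
D3: 181 × 257 mm
→ matches D2.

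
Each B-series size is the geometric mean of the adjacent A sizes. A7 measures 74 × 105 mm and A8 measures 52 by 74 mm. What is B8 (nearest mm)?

62 × 88 mm

Short side: √(74 · 52) = √3848 ≈ 62.0 → 62 mm
Long side: √(105 · 74) = √7770 ≈ 88.1 → 88 mm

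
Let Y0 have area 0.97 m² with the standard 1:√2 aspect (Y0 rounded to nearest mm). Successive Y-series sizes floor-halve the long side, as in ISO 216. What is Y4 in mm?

Let Y0's short side be w mm. w · w√2 = 0.97 m² = 970,000 mm², so w ≈ 828.2 mm and w√2 ≈ 1171.2 mm → Y0 = 828 × 1171 mm.
Y1: ⌊1171/2⌋ × 828 = 585 × 828 mm
Y2: ⌊828/2⌋ × 585 = 414 × 585 mm
Y3: ⌊585/2⌋ × 414 = 292 × 414 mm
Y4: ⌊414/2⌋ × 292 = 207 × 292 mm

207 × 292 mm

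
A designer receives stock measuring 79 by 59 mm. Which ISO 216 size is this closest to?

C8 (57 × 81 mm)

Aspect ratio 79/59 ≈ 1.339 (ISO target is √2 ≈ 1.414).
In the C-series (envelope sizes, between A and B): C8 = 57 × 81 mm.
Off by 4 mm total — nearest standard size.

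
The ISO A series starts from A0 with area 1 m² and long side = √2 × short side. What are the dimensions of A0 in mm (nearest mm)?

841 × 1189 mm

Let the short side be w mm. Then the long side is w√2 and w · w√2 = 10⁶ mm².
w² = 10⁶/√2, so w = 1000 / 2^(1/4) ≈ 840.9 mm; long side = 1000 · 2^(1/4) ≈ 1189.2 mm.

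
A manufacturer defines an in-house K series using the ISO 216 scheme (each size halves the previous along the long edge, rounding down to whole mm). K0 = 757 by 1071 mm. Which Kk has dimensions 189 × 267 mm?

K0: 757 × 1071 mm
K1: 535 × 757 mm
K2: 378 × 535 mm
K3: 267 × 378 mm
K4: 189 × 267 mm
K5: 133 × 189 mm
→ matches K4.

K4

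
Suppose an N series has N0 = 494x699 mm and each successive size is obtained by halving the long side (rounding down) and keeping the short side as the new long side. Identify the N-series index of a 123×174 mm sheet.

N4

N0: 494 × 699 mm
N1: 349 × 494 mm
N2: 247 × 349 mm
N3: 174 × 247 mm
N4: 123 × 174 mm
N5: 87 × 123 mm
→ matches N4.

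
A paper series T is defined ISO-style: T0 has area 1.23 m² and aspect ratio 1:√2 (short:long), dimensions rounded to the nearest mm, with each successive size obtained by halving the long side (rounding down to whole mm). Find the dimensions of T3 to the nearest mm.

Let T0's short side be w mm. w · w√2 = 1.23 m² = 1,230,000 mm², so w ≈ 932.6 mm and w√2 ≈ 1318.9 mm → T0 = 933 × 1319 mm.
T1: ⌊1319/2⌋ × 933 = 659 × 933 mm
T2: ⌊933/2⌋ × 659 = 466 × 659 mm
T3: ⌊659/2⌋ × 466 = 329 × 466 mm

329 × 466 mm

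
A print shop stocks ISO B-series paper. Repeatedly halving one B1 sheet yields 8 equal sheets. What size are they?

8 = 2^3, so 3 halving steps.
B1 → B2 → … → B4 after 3 steps.

B4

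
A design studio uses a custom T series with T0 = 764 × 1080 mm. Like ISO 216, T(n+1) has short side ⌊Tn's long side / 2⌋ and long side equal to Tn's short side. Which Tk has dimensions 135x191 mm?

T5

T0: 764 × 1080 mm
T1: 540 × 764 mm
T2: 382 × 540 mm
T3: 270 × 382 mm
T4: 191 × 270 mm
T5: 135 × 191 mm
T6: 95 × 135 mm
→ matches T5.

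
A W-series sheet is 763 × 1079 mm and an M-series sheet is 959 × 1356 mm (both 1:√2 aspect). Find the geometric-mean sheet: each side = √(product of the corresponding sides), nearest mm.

Short side: √(763 · 959) = √731717 ≈ 855.4 → 855 mm
Long side: √(1079 · 1356) = √1463124 ≈ 1209.6 → 1210 mm

855 × 1210 mm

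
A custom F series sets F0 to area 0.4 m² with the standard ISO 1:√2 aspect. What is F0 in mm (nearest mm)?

Let the short side be w mm. Then w · w√2 = 0.4 m² = 400,000 mm².
w² = 400,000/√2, so w ≈ 531.8 mm; long side = w√2 ≈ 752.1 mm.

532 × 752 mm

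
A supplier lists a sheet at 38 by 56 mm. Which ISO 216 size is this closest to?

Aspect ratio 56/38 ≈ 1.474 (ISO target is √2 ≈ 1.414).
In the C-series (envelope sizes, between A and B): C9 = 40 × 57 mm.
Off by 3 mm total — nearest standard size.

C9 (40 × 57 mm)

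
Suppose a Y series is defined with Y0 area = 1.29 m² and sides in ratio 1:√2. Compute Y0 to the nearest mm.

955 × 1351 mm

Let the short side be w mm. Then w · w√2 = 1.29 m² = 1,290,000 mm².
w² = 1,290,000/√2, so w ≈ 955.1 mm; long side = w√2 ≈ 1350.7 mm.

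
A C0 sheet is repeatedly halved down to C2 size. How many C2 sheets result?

4

Each ISO step halves the sheet: 1 × C0 → 2 × C1 → 4 × C2
From C0 to C2 is 2 halving steps: 2^2 = 4.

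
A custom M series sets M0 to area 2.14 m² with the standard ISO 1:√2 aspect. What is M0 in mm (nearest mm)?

1230 × 1740 mm

Let the short side be w mm. Then w · w√2 = 2.14 m² = 2,140,000 mm².
w² = 2,140,000/√2, so w ≈ 1230.1 mm; long side = w√2 ≈ 1739.7 mm.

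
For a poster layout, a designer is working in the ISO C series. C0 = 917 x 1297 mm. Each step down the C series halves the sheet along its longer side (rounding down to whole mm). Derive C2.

458 × 648 mm

C1: ⌊1297/2⌋ × 917 = 648 × 917 mm
C2: ⌊917/2⌋ × 648 = 458 × 648 mm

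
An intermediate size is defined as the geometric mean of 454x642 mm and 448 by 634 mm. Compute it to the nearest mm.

451 × 638 mm

Short side: √(454 · 448) = √203392 ≈ 451.0 → 451 mm
Long side: √(642 · 634) = √407028 ≈ 638.0 → 638 mm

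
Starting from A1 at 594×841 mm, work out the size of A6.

105 × 148 mm

A2: ⌊841/2⌋ × 594 = 420 × 594 mm
A3: ⌊594/2⌋ × 420 = 297 × 420 mm
A4: ⌊420/2⌋ × 297 = 210 × 297 mm
A5: ⌊297/2⌋ × 210 = 148 × 210 mm
A6: ⌊210/2⌋ × 148 = 105 × 148 mm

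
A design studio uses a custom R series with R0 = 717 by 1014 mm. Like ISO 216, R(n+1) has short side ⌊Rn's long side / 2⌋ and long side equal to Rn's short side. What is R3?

253 × 358 mm

R1: ⌊1014/2⌋ × 717 = 507 × 717 mm
R2: ⌊717/2⌋ × 507 = 358 × 507 mm
R3: ⌊507/2⌋ × 358 = 253 × 358 mm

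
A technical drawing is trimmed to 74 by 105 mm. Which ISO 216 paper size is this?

Aspect ratio 105/74 ≈ 1.419 — close to the ISO √2 ≈ 1.414.
In the A-series (A0 area = 1 m²): A7 = 74 × 105 mm.

A7 (74 × 105 mm)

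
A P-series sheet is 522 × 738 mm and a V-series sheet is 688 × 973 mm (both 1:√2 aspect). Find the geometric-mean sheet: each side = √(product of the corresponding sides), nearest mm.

599 × 847 mm

Short side: √(522 · 688) = √359136 ≈ 599.3 → 599 mm
Long side: √(738 · 973) = √718074 ≈ 847.4 → 847 mm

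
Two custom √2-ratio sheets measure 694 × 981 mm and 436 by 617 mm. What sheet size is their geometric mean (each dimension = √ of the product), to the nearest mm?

Short side: √(694 · 436) = √302584 ≈ 550.1 → 550 mm
Long side: √(981 · 617) = √605277 ≈ 778.0 → 778 mm

550 × 778 mm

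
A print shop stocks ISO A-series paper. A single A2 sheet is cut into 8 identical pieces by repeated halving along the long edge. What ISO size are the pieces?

8 = 2^3, so 3 halving steps.
A2 → A3 → … → A5 after 3 steps.

A5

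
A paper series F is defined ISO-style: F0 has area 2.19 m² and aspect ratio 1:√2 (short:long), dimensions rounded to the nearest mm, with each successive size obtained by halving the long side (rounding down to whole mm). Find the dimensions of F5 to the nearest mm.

220 × 311 mm

Let F0's short side be w mm. w · w√2 = 2.19 m² = 2,190,000 mm², so w ≈ 1244.4 mm and w√2 ≈ 1759.9 mm → F0 = 1244 × 1760 mm.
F1: ⌊1760/2⌋ × 1244 = 880 × 1244 mm
F2: ⌊1244/2⌋ × 880 = 622 × 880 mm
F3: ⌊880/2⌋ × 622 = 440 × 622 mm
F4: ⌊622/2⌋ × 440 = 311 × 440 mm
F5: ⌊440/2⌋ × 311 = 220 × 311 mm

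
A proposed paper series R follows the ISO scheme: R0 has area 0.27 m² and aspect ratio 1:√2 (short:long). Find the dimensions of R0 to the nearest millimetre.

437 × 618 mm

Let the short side be w mm. Then w · w√2 = 0.27 m² = 270,000 mm².
w² = 270,000/√2, so w ≈ 436.9 mm; long side = w√2 ≈ 617.9 mm.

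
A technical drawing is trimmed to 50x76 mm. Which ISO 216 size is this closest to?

Aspect ratio 76/50 ≈ 1.520 (ISO target is √2 ≈ 1.414).
In the A-series (A0 area = 1 m²): A8 = 52 × 74 mm.
Off by 4 mm total — nearest standard size.

A8 (52 × 74 mm)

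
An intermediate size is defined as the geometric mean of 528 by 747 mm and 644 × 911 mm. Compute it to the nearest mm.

Short side: √(528 · 644) = √340032 ≈ 583.1 → 583 mm
Long side: √(747 · 911) = √680517 ≈ 824.9 → 825 mm

583 × 825 mm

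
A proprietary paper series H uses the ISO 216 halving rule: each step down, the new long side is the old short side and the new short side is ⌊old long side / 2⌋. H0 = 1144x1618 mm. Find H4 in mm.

286 × 404 mm

H1: ⌊1618/2⌋ × 1144 = 809 × 1144 mm
H2: ⌊1144/2⌋ × 809 = 572 × 809 mm
H3: ⌊809/2⌋ × 572 = 404 × 572 mm
H4: ⌊572/2⌋ × 404 = 286 × 404 mm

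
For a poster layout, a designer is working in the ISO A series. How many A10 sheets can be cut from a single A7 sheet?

8

Each ISO step halves the sheet: 1 × A7 → 2 × A8 → 4 × A9 → 8 × A10
From A7 to A10 is 3 halving steps: 2^3 = 8.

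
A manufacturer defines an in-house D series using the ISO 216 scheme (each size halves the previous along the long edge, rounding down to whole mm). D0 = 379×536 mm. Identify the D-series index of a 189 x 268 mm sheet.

D0: 379 × 536 mm
D1: 268 × 379 mm
D2: 189 × 268 mm
D3: 134 × 189 mm
→ matches D2.

D2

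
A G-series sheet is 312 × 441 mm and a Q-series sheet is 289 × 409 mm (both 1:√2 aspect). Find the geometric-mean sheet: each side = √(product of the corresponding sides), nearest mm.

300 × 425 mm

Short side: √(312 · 289) = √90168 ≈ 300.3 → 300 mm
Long side: √(441 · 409) = √180369 ≈ 424.7 → 425 mm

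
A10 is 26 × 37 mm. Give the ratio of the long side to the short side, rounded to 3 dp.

37 / 26 = 1.423
ISO 216 targets √2 ≈ 1.414; the +0.009 deviation is from mm rounding.

1.423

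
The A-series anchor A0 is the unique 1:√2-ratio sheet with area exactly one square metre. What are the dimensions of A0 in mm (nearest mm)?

Let the short side be w mm. Then the long side is w√2 and w · w√2 = 10⁶ mm².
w² = 10⁶/√2, so w = 1000 / 2^(1/4) ≈ 840.9 mm; long side = 1000 · 2^(1/4) ≈ 1189.2 mm.

841 × 1189 mm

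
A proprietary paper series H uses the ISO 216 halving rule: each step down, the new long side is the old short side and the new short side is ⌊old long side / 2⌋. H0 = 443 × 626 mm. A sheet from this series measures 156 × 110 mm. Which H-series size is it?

H4

H0: 443 × 626 mm
H1: 313 × 443 mm
H2: 221 × 313 mm
H3: 156 × 221 mm
H4: 110 × 156 mm
H5: 78 × 110 mm
→ matches H4.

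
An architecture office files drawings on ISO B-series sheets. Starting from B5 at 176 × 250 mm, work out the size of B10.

B6: ⌊250/2⌋ × 176 = 125 × 176 mm
B7: ⌊176/2⌋ × 125 = 88 × 125 mm
B8: ⌊125/2⌋ × 88 = 62 × 88 mm
B9: ⌊88/2⌋ × 62 = 44 × 62 mm
B10: ⌊62/2⌋ × 44 = 31 × 44 mm

31 × 44 mm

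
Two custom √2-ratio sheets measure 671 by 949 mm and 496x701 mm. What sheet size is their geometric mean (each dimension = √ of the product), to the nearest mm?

577 × 816 mm

Short side: √(671 · 496) = √332816 ≈ 576.9 → 577 mm
Long side: √(949 · 701) = √665249 ≈ 815.6 → 816 mm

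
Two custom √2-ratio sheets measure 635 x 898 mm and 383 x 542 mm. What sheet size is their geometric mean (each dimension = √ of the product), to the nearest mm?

493 × 698 mm

Short side: √(635 · 383) = √243205 ≈ 493.2 → 493 mm
Long side: √(898 · 542) = √486716 ≈ 697.7 → 698 mm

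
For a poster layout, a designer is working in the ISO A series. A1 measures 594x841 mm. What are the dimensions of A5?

A2: ⌊841/2⌋ × 594 = 420 × 594 mm
A3: ⌊594/2⌋ × 420 = 297 × 420 mm
A4: ⌊420/2⌋ × 297 = 210 × 297 mm
A5: ⌊297/2⌋ × 210 = 148 × 210 mm

148 × 210 mm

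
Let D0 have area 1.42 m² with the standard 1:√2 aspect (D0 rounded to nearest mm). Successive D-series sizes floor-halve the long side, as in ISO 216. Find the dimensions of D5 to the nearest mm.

Let D0's short side be w mm. w · w√2 = 1.42 m² = 1,420,000 mm², so w ≈ 1002.0 mm and w√2 ≈ 1417.1 mm → D0 = 1002 × 1417 mm.
D1: ⌊1417/2⌋ × 1002 = 708 × 1002 mm
D2: ⌊1002/2⌋ × 708 = 501 × 708 mm
D3: ⌊708/2⌋ × 501 = 354 × 501 mm
D4: ⌊501/2⌋ × 354 = 250 × 354 mm
D5: ⌊354/2⌋ × 250 = 177 × 250 mm

177 × 250 mm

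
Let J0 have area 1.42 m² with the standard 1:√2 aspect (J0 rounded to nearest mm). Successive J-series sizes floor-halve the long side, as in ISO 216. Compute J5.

177 × 250 mm

Let J0's short side be w mm. w · w√2 = 1.42 m² = 1,420,000 mm², so w ≈ 1002.0 mm and w√2 ≈ 1417.1 mm → J0 = 1002 × 1417 mm.
J1: ⌊1417/2⌋ × 1002 = 708 × 1002 mm
J2: ⌊1002/2⌋ × 708 = 501 × 708 mm
J3: ⌊708/2⌋ × 501 = 354 × 501 mm
J4: ⌊501/2⌋ × 354 = 250 × 354 mm
J5: ⌊354/2⌋ × 250 = 177 × 250 mm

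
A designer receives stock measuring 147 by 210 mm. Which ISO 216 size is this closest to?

A5 (148 × 210 mm)

Aspect ratio 210/147 ≈ 1.429 — close to the ISO √2 ≈ 1.414.
In the A-series (A0 area = 1 m²): A5 = 148 × 210 mm.
Off by 1 mm total — nearest standard size.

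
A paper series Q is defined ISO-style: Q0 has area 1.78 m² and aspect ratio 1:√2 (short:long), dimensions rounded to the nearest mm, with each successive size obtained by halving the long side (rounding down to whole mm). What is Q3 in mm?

Let Q0's short side be w mm. w · w√2 = 1.78 m² = 1,780,000 mm², so w ≈ 1121.9 mm and w√2 ≈ 1586.6 mm → Q0 = 1122 × 1587 mm.
Q1: ⌊1587/2⌋ × 1122 = 793 × 1122 mm
Q2: ⌊1122/2⌋ × 793 = 561 × 793 mm
Q3: ⌊793/2⌋ × 561 = 396 × 561 mm

396 × 561 mm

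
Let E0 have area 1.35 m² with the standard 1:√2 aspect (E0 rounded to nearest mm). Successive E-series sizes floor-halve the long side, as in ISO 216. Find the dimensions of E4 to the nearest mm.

Let E0's short side be w mm. w · w√2 = 1.35 m² = 1,350,000 mm², so w ≈ 977.0 mm and w√2 ≈ 1381.7 mm → E0 = 977 × 1382 mm.
E1: ⌊1382/2⌋ × 977 = 691 × 977 mm
E2: ⌊977/2⌋ × 691 = 488 × 691 mm
E3: ⌊691/2⌋ × 488 = 345 × 488 mm
E4: ⌊488/2⌋ × 345 = 244 × 345 mm

244 × 345 mm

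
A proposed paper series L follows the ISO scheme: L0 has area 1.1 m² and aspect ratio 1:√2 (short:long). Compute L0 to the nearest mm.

882 × 1247 mm

Let the short side be w mm. Then w · w√2 = 1.1 m² = 1,100,000 mm².
w² = 1,100,000/√2, so w ≈ 881.9 mm; long side = w√2 ≈ 1247.3 mm.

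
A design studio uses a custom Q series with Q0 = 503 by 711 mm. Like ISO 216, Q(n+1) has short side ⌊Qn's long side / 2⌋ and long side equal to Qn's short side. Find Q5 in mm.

Q1: ⌊711/2⌋ × 503 = 355 × 503 mm
Q2: ⌊503/2⌋ × 355 = 251 × 355 mm
Q3: ⌊355/2⌋ × 251 = 177 × 251 mm
Q4: ⌊251/2⌋ × 177 = 125 × 177 mm
Q5: ⌊177/2⌋ × 125 = 88 × 125 mm

88 × 125 mm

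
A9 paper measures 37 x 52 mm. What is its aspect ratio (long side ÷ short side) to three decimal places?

52 / 37 = 1.405
ISO 216 targets √2 ≈ 1.414; the -0.009 deviation is from mm rounding.

1.405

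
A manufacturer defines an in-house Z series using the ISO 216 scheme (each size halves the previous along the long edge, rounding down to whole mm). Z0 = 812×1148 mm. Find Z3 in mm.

287 × 406 mm

Z1: ⌊1148/2⌋ × 812 = 574 × 812 mm
Z2: ⌊812/2⌋ × 574 = 406 × 574 mm
Z3: ⌊574/2⌋ × 406 = 287 × 406 mm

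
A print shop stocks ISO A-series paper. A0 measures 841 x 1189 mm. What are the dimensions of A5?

A1: ⌊1189/2⌋ × 841 = 594 × 841 mm
A2: ⌊841/2⌋ × 594 = 420 × 594 mm
A3: ⌊594/2⌋ × 420 = 297 × 420 mm
A4: ⌊420/2⌋ × 297 = 210 × 297 mm
A5: ⌊297/2⌋ × 210 = 148 × 210 mm

148 × 210 mm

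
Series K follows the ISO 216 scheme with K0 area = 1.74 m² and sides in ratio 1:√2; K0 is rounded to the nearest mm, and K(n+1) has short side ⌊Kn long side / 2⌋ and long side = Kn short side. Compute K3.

392 × 554 mm

Let K0's short side be w mm. w · w√2 = 1.74 m² = 1,740,000 mm², so w ≈ 1109.2 mm and w√2 ≈ 1568.7 mm → K0 = 1109 × 1569 mm.
K1: ⌊1569/2⌋ × 1109 = 784 × 1109 mm
K2: ⌊1109/2⌋ × 784 = 554 × 784 mm
K3: ⌊784/2⌋ × 554 = 392 × 554 mm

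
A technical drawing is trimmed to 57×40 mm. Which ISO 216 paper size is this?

C9 (40 × 57 mm)

Aspect ratio 57/40 ≈ 1.425 — close to the ISO √2 ≈ 1.414.
In the C-series (envelope sizes, between A and B): C9 = 40 × 57 mm.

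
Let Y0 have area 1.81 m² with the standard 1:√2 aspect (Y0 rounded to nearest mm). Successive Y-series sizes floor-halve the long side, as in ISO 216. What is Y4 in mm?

282 × 400 mm

Let Y0's short side be w mm. w · w√2 = 1.81 m² = 1,810,000 mm², so w ≈ 1131.3 mm and w√2 ≈ 1599.9 mm → Y0 = 1131 × 1600 mm.
Y1: ⌊1600/2⌋ × 1131 = 800 × 1131 mm
Y2: ⌊1131/2⌋ × 800 = 565 × 800 mm
Y3: ⌊800/2⌋ × 565 = 400 × 565 mm
Y4: ⌊565/2⌋ × 400 = 282 × 400 mm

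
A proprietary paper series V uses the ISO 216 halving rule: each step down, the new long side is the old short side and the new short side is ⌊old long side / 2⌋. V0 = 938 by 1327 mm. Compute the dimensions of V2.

469 × 663 mm

V1: ⌊1327/2⌋ × 938 = 663 × 938 mm
V2: ⌊938/2⌋ × 663 = 469 × 663 mm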